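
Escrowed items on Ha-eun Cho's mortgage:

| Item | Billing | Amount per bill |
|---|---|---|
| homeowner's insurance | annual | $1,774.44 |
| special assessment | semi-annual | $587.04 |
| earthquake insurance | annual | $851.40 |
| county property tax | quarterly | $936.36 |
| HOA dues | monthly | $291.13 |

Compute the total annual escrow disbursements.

Homeowner's insurance — $1,774.44 per year
Special assessment — $587.04 × 2 = $1,174.08 per year
Earthquake insurance — $851.40 per year
County property tax — $936.36 × 4 = $3,745.44 per year
HOA dues — $291.13 × 12 = $3,493.56 per year
Yearly total = $1,774.44 + $1,174.08 + $851.40 + $3,745.44 + $3,493.56 = $11,038.92

$11,038.92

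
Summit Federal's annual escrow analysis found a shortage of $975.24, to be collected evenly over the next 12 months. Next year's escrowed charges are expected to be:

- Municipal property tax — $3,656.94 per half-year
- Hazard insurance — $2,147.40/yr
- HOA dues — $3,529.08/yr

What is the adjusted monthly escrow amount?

Municipal property tax: $3,656.94 × 2 = $7,313.88 annually
Hazard insurance: $2,147.40 annually
HOA dues: $3,529.08 annually
Combined annual = $12,990.36
Base monthly escrow = $12,990.36 ÷ 12 = $1,082.53
Monthly shortage recovery: $975.24 ÷ 12 = $81.27
New monthly escrow = $1,082.53 + $81.27 = $1,163.80

$1,163.80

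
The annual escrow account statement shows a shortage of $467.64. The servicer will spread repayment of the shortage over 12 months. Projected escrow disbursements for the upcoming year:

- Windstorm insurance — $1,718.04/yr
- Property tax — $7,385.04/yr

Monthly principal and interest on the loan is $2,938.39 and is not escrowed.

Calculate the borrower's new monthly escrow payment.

Windstorm insurance — $1,718.04/yr
Property tax — $7,385.04/yr
Annual escrow total = $9,103.08
Per month = $9,103.08 ÷ 12 = $758.59
Shortage per month = $467.64 ÷ 12 = $38.97
New monthly escrow = $758.59 + $38.97 = $797.56

$797.56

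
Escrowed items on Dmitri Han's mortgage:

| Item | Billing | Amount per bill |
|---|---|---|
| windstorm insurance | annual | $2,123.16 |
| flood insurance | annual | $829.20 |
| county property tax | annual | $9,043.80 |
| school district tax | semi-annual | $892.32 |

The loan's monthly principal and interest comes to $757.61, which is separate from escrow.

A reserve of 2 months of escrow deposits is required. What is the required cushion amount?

$2,296.80

Windstorm insurance — $2,123.16 annually
Flood insurance — $829.20 annually
County property tax — $9,043.80 annually
School district tax — $892.32 × 2 = $1,784.64 annually
Annual escrow total = $2,123.16 + $829.20 + $9,043.80 + $1,784.64 = $13,780.80
Monthly escrow = $13,780.80 / 12 = $1,148.40
Reserve = 2 × $1,148.40 = $2,296.80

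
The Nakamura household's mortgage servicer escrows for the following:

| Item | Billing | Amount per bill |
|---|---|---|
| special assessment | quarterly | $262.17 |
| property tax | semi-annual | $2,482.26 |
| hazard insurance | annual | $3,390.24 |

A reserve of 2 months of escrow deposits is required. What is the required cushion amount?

Special assessment: $262.17 × 4 = $1,048.68
Property tax: $2,482.26 × 2 = $4,964.52
Hazard insurance: $3,390.24
Annual escrow total = $9,403.44
Base monthly escrow = $9,403.44 / 12 = $783.62
Reserve = 2 × $783.62 = $1,567.24

$1,567.24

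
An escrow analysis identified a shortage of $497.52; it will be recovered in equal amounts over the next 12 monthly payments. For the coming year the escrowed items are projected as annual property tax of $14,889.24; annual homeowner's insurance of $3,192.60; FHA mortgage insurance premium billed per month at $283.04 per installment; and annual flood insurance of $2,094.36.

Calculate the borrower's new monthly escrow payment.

Property tax: $14,889.24
Homeowner's insurance: $3,192.60
FHA mortgage insurance premium: $283.04 × 12 = $3,396.48
Flood insurance: $2,094.36
Annual escrow total = $14,889.24 + $3,192.60 + $3,396.48 + $2,094.36 = $23,572.68
Per month = $23,572.68 / 12 = $1,964.39
Monthly shortage recovery: $497.52 / 12 = $41.46
New monthly escrow = $1,964.39 + $41.46 = $2,005.85

$2,005.85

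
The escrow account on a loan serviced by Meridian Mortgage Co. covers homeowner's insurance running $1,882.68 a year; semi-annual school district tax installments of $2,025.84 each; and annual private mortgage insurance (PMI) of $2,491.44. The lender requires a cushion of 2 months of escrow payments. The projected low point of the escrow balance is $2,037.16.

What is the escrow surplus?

$632.86

Homeowner's insurance: $1,882.68 per year
School district tax: $2,025.84 × 2 = $4,051.68 per year
Private mortgage insurance (PMI): $2,491.44 per year
Total annual escrow = $8,425.80
Monthly escrow = $8,425.80 / 12 = $702.15
Required cushion = 2 × $702.15 = $1,404.30
Excess over cushion: $2,037.16 − $1,404.30 = $632.86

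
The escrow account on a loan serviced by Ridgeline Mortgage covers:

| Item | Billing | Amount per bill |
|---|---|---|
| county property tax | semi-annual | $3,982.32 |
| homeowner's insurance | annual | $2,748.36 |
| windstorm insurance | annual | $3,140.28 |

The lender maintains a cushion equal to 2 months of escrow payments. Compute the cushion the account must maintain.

County property tax: $3,982.32 × 2 = $7,964.64/yr
Homeowner's insurance: $2,748.36/yr
Windstorm insurance: $3,140.28/yr
Yearly total = $13,853.28
Per month = $13,853.28 / 12 = $1,154.44
Cushion = 2 × $1,154.44 = $2,308.88

$2,308.88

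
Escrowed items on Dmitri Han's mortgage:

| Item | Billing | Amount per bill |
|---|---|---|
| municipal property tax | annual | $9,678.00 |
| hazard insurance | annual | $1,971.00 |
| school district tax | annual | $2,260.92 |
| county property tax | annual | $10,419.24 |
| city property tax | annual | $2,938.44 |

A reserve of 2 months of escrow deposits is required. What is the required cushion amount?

$4,544.60

Municipal property tax: $9,678.00/yr
Hazard insurance: $1,971.00/yr
School district tax: $2,260.92/yr
County property tax: $10,419.24/yr
City property tax: $2,938.44/yr
Total per year = $27,267.60
Base monthly escrow = $27,267.60 / 12 = $2,272.30
Reserve = 2 × $2,272.30 = $4,544.60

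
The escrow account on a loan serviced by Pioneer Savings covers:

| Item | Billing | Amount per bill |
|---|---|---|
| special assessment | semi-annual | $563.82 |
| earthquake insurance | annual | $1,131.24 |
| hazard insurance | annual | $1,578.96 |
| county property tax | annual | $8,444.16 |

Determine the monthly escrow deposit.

$1,023.50

Special assessment — $563.82 × 2 = $1,127.64 per year
Earthquake insurance — $1,131.24 per year
Hazard insurance — $1,578.96 per year
County property tax — $8,444.16 per year
Annual escrow total = $12,282.00
Base monthly escrow = $12,282.00 / 12 = $1,023.50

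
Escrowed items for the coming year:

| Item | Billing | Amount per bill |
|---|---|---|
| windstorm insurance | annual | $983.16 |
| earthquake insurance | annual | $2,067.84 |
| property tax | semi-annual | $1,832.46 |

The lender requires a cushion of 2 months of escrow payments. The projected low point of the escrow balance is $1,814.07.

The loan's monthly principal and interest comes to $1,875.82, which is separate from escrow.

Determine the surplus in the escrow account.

$694.75

Windstorm insurance = $983.16 annually
Earthquake insurance = $2,067.84 annually
Property tax = $1,832.46 × 2 = $3,664.92 annually
Combined annual = $983.16 + $2,067.84 + $3,664.92 = $6,715.92
Base monthly escrow = $6,715.92 ÷ 12 = $559.66
Required reserve = 2 × $559.66 = $1,119.32
Surplus = $1,814.07 − $1,119.32 = $694.75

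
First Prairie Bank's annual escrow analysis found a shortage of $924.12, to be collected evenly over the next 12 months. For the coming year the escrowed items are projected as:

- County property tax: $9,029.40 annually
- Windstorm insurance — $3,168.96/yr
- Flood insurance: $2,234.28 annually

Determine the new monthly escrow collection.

County property tax = $9,029.40 annually
Windstorm insurance = $3,168.96 annually
Flood insurance = $2,234.28 annually
Total per year = $9,029.40 + $3,168.96 + $2,234.28 = $14,432.64
Per month = $14,432.64 ÷ 12 = $1,202.72
Shortage per month = $924.12 / 12 = $77.01
Adjusted monthly = $1,202.72 + $77.01 = $1,279.73

$1,279.73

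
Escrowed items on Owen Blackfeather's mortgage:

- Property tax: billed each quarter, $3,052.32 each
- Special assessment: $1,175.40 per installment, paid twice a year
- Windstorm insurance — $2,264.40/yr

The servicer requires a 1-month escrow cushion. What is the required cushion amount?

Property tax = $3,052.32 × 4 = $12,209.28 annually
Special assessment = $1,175.40 × 2 = $2,350.80 annually
Windstorm insurance = $2,264.40 annually
Total per year = $16,824.48
Monthly escrow = $16,824.48 ÷ 12 = $1,402.04
Cushion = 1 × $1,402.04 = $1,402.04

$1,402.04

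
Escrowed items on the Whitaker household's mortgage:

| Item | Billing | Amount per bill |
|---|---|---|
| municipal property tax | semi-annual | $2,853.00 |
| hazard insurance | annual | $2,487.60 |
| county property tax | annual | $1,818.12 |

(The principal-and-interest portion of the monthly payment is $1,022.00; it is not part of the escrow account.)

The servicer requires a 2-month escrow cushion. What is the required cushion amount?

Municipal property tax = $2,853.00 × 2 = $5,706.00 annually
Hazard insurance = $2,487.60 annually
County property tax = $1,818.12 annually
Combined annual = $5,706.00 + $2,487.60 + $1,818.12 = $10,011.72
Per month = $10,011.72 ÷ 12 = $834.31
Required cushion = 2 × $834.31 = $1,668.62

$1,668.62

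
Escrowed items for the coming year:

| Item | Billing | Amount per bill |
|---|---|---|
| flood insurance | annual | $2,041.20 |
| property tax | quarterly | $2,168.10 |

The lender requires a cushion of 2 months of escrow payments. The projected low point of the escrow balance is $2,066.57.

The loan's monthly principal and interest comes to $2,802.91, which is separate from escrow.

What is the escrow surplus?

Flood insurance = $2,041.20 per year
Property tax = $2,168.10 × 4 = $8,672.40 per year
Combined annual = $10,713.60
Base monthly escrow = $10,713.60 / 12 = $892.80
Required reserve = 2 × $892.80 = $1,785.60
Surplus = $2,066.57 − $1,785.60 = $280.97

$280.97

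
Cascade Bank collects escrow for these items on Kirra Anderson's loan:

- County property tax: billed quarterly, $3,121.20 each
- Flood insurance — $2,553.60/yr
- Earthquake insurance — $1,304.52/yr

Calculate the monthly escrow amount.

County property tax: $3,121.20 × 4 = $12,484.80 per year
Flood insurance: $2,553.60 per year
Earthquake insurance: $1,304.52 per year
Annual escrow total = $16,342.92
Monthly escrow = $16,342.92 / 12 = $1,361.91

$1,361.91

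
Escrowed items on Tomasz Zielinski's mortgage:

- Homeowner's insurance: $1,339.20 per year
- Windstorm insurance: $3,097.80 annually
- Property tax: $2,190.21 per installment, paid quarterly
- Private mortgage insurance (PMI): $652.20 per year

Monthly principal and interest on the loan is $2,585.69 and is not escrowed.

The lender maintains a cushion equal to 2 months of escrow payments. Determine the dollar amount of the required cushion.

$2,308.34

Homeowner's insurance = $1,339.20 per year
Windstorm insurance = $3,097.80 per year
Property tax = $2,190.21 × 4 = $8,760.84 per year
Private mortgage insurance (PMI) = $652.20 per year
Total annual escrow = $13,850.04
Monthly = $13,850.04 / 12 = $1,154.17
Reserve = 2 × $1,154.17 = $2,308.34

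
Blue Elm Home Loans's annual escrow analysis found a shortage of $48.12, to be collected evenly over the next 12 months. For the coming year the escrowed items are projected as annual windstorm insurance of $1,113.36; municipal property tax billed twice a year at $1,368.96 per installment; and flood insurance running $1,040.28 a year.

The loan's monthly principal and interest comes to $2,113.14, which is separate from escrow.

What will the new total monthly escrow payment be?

$411.64

Windstorm insurance — $1,113.36 per year
Municipal property tax — $1,368.96 × 2 = $2,737.92 per year
Flood insurance — $1,040.28 per year
Total annual escrow = $4,891.56
Base monthly escrow = $4,891.56 / 12 = $407.63
Shortage spread = $48.12 / 12 = $4.01/mo
New monthly escrow = $407.63 + $4.01 = $411.64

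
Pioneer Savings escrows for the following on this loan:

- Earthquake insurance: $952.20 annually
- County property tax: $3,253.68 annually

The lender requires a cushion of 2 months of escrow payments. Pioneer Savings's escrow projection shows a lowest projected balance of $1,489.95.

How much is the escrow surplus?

Earthquake insurance: $952.20
County property tax: $3,253.68
Yearly total = $4,205.88
Base monthly escrow = $4,205.88 / 12 = $350.49
Required reserve = 2 × $350.49 = $700.98
Excess over cushion: $1,489.95 − $700.98 = $788.97

$788.97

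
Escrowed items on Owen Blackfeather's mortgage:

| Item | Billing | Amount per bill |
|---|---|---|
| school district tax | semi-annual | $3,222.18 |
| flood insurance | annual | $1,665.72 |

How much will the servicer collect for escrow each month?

$675.84

School district tax = $3,222.18 × 2 = $6,444.36
Flood insurance = $1,665.72
Annual escrow total = $8,110.08
Monthly escrow = $8,110.08 ÷ 12 = $675.84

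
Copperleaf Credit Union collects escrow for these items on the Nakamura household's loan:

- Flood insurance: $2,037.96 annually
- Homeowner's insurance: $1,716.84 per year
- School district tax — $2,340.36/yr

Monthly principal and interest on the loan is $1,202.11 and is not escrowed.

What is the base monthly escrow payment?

Flood insurance = $2,037.96 annually
Homeowner's insurance = $1,716.84 annually
School district tax = $2,340.36 annually
Annual escrow total = $6,095.16
Monthly escrow = $6,095.16 ÷ 12 = $507.93

$507.93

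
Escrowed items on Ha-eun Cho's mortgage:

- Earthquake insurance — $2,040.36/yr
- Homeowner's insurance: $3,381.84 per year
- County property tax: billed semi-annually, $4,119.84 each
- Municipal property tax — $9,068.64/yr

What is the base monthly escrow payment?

$1,894.21

Earthquake insurance = $2,040.36/yr
Homeowner's insurance = $3,381.84/yr
County property tax = $4,119.84 × 2 = $8,239.68/yr
Municipal property tax = $9,068.64/yr
Combined annual = $22,730.52
Per month = $22,730.52 / 12 = $1,894.21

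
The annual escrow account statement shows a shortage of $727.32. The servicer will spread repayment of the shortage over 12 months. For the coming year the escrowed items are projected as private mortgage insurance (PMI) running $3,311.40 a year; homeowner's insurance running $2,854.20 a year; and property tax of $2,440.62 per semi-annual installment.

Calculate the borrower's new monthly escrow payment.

$981.18

Private mortgage insurance (PMI) — $3,311.40
Homeowner's insurance — $2,854.20
Property tax — $2,440.62 × 2 = $4,881.24
Total per year = $3,311.40 + $2,854.20 + $4,881.24 = $11,046.84
Monthly escrow = $11,046.84 / 12 = $920.57
Shortage spread = $727.32 / 12 = $60.61/mo
New monthly escrow = $920.57 + $60.61 = $981.18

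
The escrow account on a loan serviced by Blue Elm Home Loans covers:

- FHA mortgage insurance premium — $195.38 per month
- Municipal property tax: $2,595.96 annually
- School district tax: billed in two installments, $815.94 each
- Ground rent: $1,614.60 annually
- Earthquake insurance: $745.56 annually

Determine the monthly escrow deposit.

$744.38

FHA mortgage insurance premium — $195.38 × 12 = $2,344.56 per year
Municipal property tax — $2,595.96 per year
School district tax — $815.94 × 2 = $1,631.88 per year
Ground rent — $1,614.60 per year
Earthquake insurance — $745.56 per year
Total annual escrow = $2,344.56 + $2,595.96 + $1,631.88 + $1,614.60 + $745.56 = $8,932.56
Per month = $8,932.56 / 12 = $744.38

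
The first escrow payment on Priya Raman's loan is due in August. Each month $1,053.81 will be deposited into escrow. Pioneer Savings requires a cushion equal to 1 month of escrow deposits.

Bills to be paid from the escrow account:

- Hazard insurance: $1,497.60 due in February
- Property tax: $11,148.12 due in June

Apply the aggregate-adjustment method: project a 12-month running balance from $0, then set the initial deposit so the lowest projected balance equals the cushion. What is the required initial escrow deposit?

$2,107.62

Cushion = 1 × $1,053.81 = $1,053.81
Trial balance (start $0, +$1,053.81 each month, − disbursements):
  Aug: +$1,053.81 → $1,053.81
  Sep: +$1,053.81 → $2,107.62
  Oct: +$1,053.81 → $3,161.43
  Nov: +$1,053.81 → $4,215.24
  Dec: +$1,053.81 → $5,269.05
  Jan: +$1,053.81 → $6,322.86
  Feb: +$1,053.81 − $1,497.60 → $5,879.07
  Mar: +$1,053.81 → $6,932.88
  Apr: +$1,053.81 → $7,986.69
  May: +$1,053.81 → $9,040.50
  Jun: +$1,053.81 − $11,148.12 → -$1,053.81
  Jul: +$1,053.81 → $0.00
Lowest trial balance = -$1,053.81 (Jun)
Initial deposit = cushion − low point = $1,053.81 − (-$1,053.81) = $2,107.62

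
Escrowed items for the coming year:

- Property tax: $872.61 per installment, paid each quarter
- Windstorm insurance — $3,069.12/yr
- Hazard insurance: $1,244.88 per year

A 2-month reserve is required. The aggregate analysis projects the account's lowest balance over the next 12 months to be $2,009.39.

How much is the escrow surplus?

$708.65

Property tax = $872.61 × 4 = $3,490.44
Windstorm insurance = $3,069.12
Hazard insurance = $1,244.88
Total annual escrow = $3,490.44 + $3,069.12 + $1,244.88 = $7,804.44
Per month = $7,804.44 / 12 = $650.37
Cushion = 2 × $650.37 = $1,300.74
Surplus = $2,009.39 − $1,300.74 = $708.65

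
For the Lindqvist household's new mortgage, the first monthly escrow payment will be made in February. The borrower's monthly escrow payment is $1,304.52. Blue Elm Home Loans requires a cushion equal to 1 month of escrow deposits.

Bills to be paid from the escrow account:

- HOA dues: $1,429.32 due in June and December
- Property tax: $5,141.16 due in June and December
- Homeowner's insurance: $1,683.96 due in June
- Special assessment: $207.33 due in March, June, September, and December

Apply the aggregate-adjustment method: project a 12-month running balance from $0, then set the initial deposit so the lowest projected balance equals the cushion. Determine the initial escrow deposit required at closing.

$3,451.02

Cushion = 1 × $1,304.52 = $1,304.52
Trial balance (start $0, +$1,304.52 each month, − disbursements):
  Feb: +$1,304.52 → $1,304.52
  Mar: +$1,304.52 − $207.33 → $2,401.71
  Apr: +$1,304.52 → $3,706.23
  May: +$1,304.52 → $5,010.75
  Jun: +$1,304.52 − $8,461.77 → -$2,146.50
  Jul: +$1,304.52 → -$841.98
  Aug: +$1,304.52 → $462.54
  Sep: +$1,304.52 − $207.33 → $1,559.73
  Oct: +$1,304.52 → $2,864.25
  Nov: +$1,304.52 → $4,168.77
  Dec: +$1,304.52 − $6,777.81 → -$1,304.52
  Jan: +$1,304.52 → $0.00
Lowest trial balance = -$2,146.50 (Jun)
Initial deposit = cushion − low point = $1,304.52 − (-$2,146.50) = $3,451.02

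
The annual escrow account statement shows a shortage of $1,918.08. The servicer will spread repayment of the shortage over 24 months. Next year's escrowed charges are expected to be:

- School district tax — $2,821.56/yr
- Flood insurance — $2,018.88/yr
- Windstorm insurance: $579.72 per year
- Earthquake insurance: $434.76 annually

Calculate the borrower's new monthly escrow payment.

School district tax — $2,821.56 per year
Flood insurance — $2,018.88 per year
Windstorm insurance — $579.72 per year
Earthquake insurance — $434.76 per year
Total annual escrow = $2,821.56 + $2,018.88 + $579.72 + $434.76 = $5,854.92
Monthly = $5,854.92 ÷ 12 = $487.91
Monthly shortage recovery: $1,918.08 / 24 = $79.92
Adjusted monthly = $487.91 + $79.92 = $567.83

$567.83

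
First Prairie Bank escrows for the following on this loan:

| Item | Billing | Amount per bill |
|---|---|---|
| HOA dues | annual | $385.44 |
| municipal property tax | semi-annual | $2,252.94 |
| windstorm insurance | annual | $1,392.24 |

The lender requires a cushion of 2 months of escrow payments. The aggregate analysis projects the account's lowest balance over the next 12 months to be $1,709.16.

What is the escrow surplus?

HOA dues — $385.44 annually
Municipal property tax — $2,252.94 × 2 = $4,505.88 annually
Windstorm insurance — $1,392.24 annually
Yearly total = $6,283.56
Base monthly escrow = $6,283.56 ÷ 12 = $523.63
Required cushion = 2 × $523.63 = $1,047.26
Surplus = $1,709.16 − $1,047.26 = $661.90

$661.90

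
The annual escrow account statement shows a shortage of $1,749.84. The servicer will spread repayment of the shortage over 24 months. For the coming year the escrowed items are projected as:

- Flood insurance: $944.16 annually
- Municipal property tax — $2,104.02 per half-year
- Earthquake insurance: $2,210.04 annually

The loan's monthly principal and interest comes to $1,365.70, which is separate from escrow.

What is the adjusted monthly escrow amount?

Flood insurance: $944.16 per year
Municipal property tax: $2,104.02 × 2 = $4,208.04 per year
Earthquake insurance: $2,210.04 per year
Total per year = $7,362.24
Monthly escrow = $7,362.24 ÷ 12 = $613.52
Shortage spread = $1,749.84 ÷ 24 = $72.91/mo
New monthly escrow = $613.52 + $72.91 = $686.43

$686.43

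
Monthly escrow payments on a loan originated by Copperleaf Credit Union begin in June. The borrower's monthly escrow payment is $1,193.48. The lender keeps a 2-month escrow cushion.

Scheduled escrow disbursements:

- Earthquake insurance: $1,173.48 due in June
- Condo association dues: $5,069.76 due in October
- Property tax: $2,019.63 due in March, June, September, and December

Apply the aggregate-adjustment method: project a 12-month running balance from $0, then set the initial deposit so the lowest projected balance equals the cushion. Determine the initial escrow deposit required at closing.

$6,702.06

Cushion = 2 × $1,193.48 = $2,386.96
Trial balance (start $0, +$1,193.48 each month, − disbursements):
  Jun: +$1,193.48 − $3,193.11 → -$1,999.63
  Jul: +$1,193.48 → -$806.15
  Aug: +$1,193.48 → $387.33
  Sep: +$1,193.48 − $2,019.63 → -$438.82
  Oct: +$1,193.48 − $5,069.76 → -$4,315.10
  Nov: +$1,193.48 → -$3,121.62
  Dec: +$1,193.48 − $2,019.63 → -$3,947.77
  Jan: +$1,193.48 → -$2,754.29
  Feb: +$1,193.48 → -$1,560.81
  Mar: +$1,193.48 − $2,019.63 → -$2,386.96
  Apr: +$1,193.48 → -$1,193.48
  May: +$1,193.48 → $0.00
Lowest trial balance = -$4,315.10 (Oct)
Initial deposit = cushion − low point = $2,386.96 − (-$4,315.10) = $6,702.06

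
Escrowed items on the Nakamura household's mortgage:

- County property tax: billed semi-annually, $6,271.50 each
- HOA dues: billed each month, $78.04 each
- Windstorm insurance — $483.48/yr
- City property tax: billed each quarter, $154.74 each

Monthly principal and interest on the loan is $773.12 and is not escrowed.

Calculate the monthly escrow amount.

$1,215.16

County property tax — $6,271.50 × 2 = $12,543.00 annually
HOA dues — $78.04 × 12 = $936.48 annually
Windstorm insurance — $483.48 annually
City property tax — $154.74 × 4 = $618.96 annually
Yearly total = $14,581.92
Monthly = $14,581.92 / 12 = $1,215.16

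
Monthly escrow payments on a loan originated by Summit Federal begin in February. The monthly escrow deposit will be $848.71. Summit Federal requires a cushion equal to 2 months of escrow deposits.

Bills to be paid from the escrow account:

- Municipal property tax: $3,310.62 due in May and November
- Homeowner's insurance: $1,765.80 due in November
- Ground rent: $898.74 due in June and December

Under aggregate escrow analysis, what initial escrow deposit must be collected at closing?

Cushion = 2 × $848.71 = $1,697.42
Trial balance (start $0, +$848.71 each month, − disbursements):
  Feb: +$848.71 → $848.71
  Mar: +$848.71 → $1,697.42
  Apr: +$848.71 → $2,546.13
  May: +$848.71 − $3,310.62 → $84.22
  Jun: +$848.71 − $898.74 → $34.19
  Jul: +$848.71 → $882.90
  Aug: +$848.71 → $1,731.61
  Sep: +$848.71 → $2,580.32
  Oct: +$848.71 → $3,429.03
  Nov: +$848.71 − $5,076.42 → -$798.68
  Dec: +$848.71 − $898.74 → -$848.71
  Jan: +$848.71 → $0.00
Lowest trial balance = -$848.71 (Dec)
Initial deposit = cushion − low point = $1,697.42 − (-$848.71) = $2,546.13

$2,546.13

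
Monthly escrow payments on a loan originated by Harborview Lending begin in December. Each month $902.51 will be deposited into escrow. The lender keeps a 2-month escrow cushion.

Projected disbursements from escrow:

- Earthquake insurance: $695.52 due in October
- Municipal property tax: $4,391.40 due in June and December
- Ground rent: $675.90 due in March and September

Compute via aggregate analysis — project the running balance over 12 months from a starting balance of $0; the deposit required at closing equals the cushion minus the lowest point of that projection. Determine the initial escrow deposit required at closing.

Cushion = 2 × $902.51 = $1,805.02
Trial balance (start $0, +$902.51 each month, − disbursements):
  Dec: +$902.51 − $4,391.40 → -$3,488.89
  Jan: +$902.51 → -$2,586.38
  Feb: +$902.51 → -$1,683.87
  Mar: +$902.51 − $675.90 → -$1,457.26
  Apr: +$902.51 → -$554.75
  May: +$902.51 → $347.76
  Jun: +$902.51 − $4,391.40 → -$3,141.13
  Jul: +$902.51 → -$2,238.62
  Aug: +$902.51 → -$1,336.11
  Sep: +$902.51 − $675.90 → -$1,109.50
  Oct: +$902.51 − $695.52 → -$902.51
  Nov: +$902.51 → $0.00
Lowest trial balance = -$3,488.89 (Dec)
Initial deposit = cushion − low point = $1,805.02 − (-$3,488.89) = $5,293.91

$5,293.91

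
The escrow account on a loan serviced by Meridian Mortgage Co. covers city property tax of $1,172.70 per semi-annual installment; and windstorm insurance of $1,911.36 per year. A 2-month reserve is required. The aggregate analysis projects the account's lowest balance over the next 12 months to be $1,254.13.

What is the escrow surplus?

City property tax: $1,172.70 × 2 = $2,345.40 per year
Windstorm insurance: $1,911.36 per year
Total annual escrow = $4,256.76
Base monthly escrow = $4,256.76 ÷ 12 = $354.73
Required cushion = 2 × $354.73 = $709.46
Surplus = $1,254.13 − $709.46 = $544.67

$544.67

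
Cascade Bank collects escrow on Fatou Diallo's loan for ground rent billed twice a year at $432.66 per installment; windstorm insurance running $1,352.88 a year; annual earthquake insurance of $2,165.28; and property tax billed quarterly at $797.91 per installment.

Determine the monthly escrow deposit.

$631.26

Ground rent: $432.66 × 2 = $865.32/yr
Windstorm insurance: $1,352.88/yr
Earthquake insurance: $2,165.28/yr
Property tax: $797.91 × 4 = $3,191.64/yr
Total per year = $865.32 + $1,352.88 + $2,165.28 + $3,191.64 = $7,575.12
Monthly escrow = $7,575.12 ÷ 12 = $631.26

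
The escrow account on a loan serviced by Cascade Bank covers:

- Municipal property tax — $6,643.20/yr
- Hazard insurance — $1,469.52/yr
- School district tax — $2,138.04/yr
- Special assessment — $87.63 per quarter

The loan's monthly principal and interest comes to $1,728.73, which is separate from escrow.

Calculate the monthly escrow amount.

$883.44

Municipal property tax: $6,643.20 per year
Hazard insurance: $1,469.52 per year
School district tax: $2,138.04 per year
Special assessment: $87.63 × 4 = $350.52 per year
Total annual escrow = $10,601.28
Monthly escrow = $10,601.28 / 12 = $883.44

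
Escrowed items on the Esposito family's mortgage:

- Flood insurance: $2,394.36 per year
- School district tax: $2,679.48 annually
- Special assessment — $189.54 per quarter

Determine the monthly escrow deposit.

Flood insurance = $2,394.36 per year
School district tax = $2,679.48 per year
Special assessment = $189.54 × 4 = $758.16 per year
Yearly total = $2,394.36 + $2,679.48 + $758.16 = $5,832.00
Monthly escrow = $5,832.00 / 12 = $486.00

$486.00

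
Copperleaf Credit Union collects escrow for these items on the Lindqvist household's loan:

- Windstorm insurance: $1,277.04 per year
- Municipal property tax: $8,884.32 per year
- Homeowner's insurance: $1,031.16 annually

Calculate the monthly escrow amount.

Windstorm insurance: $1,277.04 annually
Municipal property tax: $8,884.32 annually
Homeowner's insurance: $1,031.16 annually
Annual escrow total = $11,192.52
Monthly = $11,192.52 ÷ 12 = $932.71

$932.71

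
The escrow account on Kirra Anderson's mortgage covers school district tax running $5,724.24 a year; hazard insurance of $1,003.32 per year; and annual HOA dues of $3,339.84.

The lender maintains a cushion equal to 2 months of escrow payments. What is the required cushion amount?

School district tax = $5,724.24 annually
Hazard insurance = $1,003.32 annually
HOA dues = $3,339.84 annually
Yearly total = $5,724.24 + $1,003.32 + $3,339.84 = $10,067.40
Monthly escrow = $10,067.40 ÷ 12 = $838.95
Reserve = 2 × $838.95 = $1,677.90

$1,677.90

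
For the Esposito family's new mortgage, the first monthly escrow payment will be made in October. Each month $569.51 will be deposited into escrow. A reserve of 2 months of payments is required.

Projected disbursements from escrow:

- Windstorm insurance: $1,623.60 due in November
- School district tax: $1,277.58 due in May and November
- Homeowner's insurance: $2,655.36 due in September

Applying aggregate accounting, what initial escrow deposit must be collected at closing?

Cushion = 2 × $569.51 = $1,139.02
Trial balance (start $0, +$569.51 each month, − disbursements):
  Oct: +$569.51 → $569.51
  Nov: +$569.51 − $2,901.18 → -$1,762.16
  Dec: +$569.51 → -$1,192.65
  Jan: +$569.51 → -$623.14
  Feb: +$569.51 → -$53.63
  Mar: +$569.51 → $515.88
  Apr: +$569.51 → $1,085.39
  May: +$569.51 − $1,277.58 → $377.32
  Jun: +$569.51 → $946.83
  Jul: +$569.51 → $1,516.34
  Aug: +$569.51 → $2,085.85
  Sep: +$569.51 − $2,655.36 → $0.00
Lowest trial balance = -$1,762.16 (Nov)
Initial deposit = cushion − low point = $1,139.02 − (-$1,762.16) = $2,901.18

$2,901.18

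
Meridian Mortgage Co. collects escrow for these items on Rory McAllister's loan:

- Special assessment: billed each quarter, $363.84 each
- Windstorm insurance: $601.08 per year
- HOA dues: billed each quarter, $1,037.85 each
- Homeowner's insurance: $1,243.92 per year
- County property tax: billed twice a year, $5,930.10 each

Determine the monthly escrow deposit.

$1,609.33

Special assessment: $363.84 × 4 = $1,455.36 annually
Windstorm insurance: $601.08 annually
HOA dues: $1,037.85 × 4 = $4,151.40 annually
Homeowner's insurance: $1,243.92 annually
County property tax: $5,930.10 × 2 = $11,860.20 annually
Annual escrow total = $1,455.36 + $601.08 + $4,151.40 + $1,243.92 + $11,860.20 = $19,311.96
Monthly = $19,311.96 / 12 = $1,609.33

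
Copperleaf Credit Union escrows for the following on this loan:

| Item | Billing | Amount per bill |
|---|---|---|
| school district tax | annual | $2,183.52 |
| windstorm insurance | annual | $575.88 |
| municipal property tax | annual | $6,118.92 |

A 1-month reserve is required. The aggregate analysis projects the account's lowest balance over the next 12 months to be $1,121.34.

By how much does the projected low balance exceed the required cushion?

$381.48

School district tax — $2,183.52 annually
Windstorm insurance — $575.88 annually
Municipal property tax — $6,118.92 annually
Total annual escrow = $8,878.32
Base monthly escrow = $8,878.32 ÷ 12 = $739.86
Required reserve = 1 × $739.86 = $739.86
Excess over cushion: $1,121.34 − $739.86 = $381.48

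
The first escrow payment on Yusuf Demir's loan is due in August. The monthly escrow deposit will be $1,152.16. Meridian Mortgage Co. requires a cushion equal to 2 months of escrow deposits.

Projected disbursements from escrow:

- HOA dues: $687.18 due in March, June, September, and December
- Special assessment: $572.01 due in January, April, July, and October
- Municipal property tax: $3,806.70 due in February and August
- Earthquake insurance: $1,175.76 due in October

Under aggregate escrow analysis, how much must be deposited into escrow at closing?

Cushion = 2 × $1,152.16 = $2,304.32
Trial balance (start $0, +$1,152.16 each month, − disbursements):
  Aug: +$1,152.16 − $3,806.70 → -$2,654.54
  Sep: +$1,152.16 − $687.18 → -$2,189.56
  Oct: +$1,152.16 − $1,747.77 → -$2,785.17
  Nov: +$1,152.16 → -$1,633.01
  Dec: +$1,152.16 − $687.18 → -$1,168.03
  Jan: +$1,152.16 − $572.01 → -$587.88
  Feb: +$1,152.16 − $3,806.70 → -$3,242.42
  Mar: +$1,152.16 − $687.18 → -$2,777.44
  Apr: +$1,152.16 − $572.01 → -$2,197.29
  May: +$1,152.16 → -$1,045.13
  Jun: +$1,152.16 − $687.18 → -$580.15
  Jul: +$1,152.16 − $572.01 → $0.00
Lowest trial balance = -$3,242.42 (Feb)
Initial deposit = cushion − low point = $2,304.32 − (-$3,242.42) = $5,546.74

$5,546.74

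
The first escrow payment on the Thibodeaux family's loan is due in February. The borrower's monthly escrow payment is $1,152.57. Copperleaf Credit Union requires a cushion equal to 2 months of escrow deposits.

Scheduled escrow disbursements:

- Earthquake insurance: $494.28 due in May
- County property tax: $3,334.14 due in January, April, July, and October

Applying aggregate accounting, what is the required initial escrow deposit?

$2,552.28

Cushion = 2 × $1,152.57 = $2,305.14
Trial balance (start $0, +$1,152.57 each month, − disbursements):
  Feb: +$1,152.57 → $1,152.57
  Mar: +$1,152.57 → $2,305.14
  Apr: +$1,152.57 − $3,334.14 → $123.57
  May: +$1,152.57 − $494.28 → $781.86
  Jun: +$1,152.57 → $1,934.43
  Jul: +$1,152.57 − $3,334.14 → -$247.14
  Aug: +$1,152.57 → $905.43
  Sep: +$1,152.57 → $2,058.00
  Oct: +$1,152.57 − $3,334.14 → -$123.57
  Nov: +$1,152.57 → $1,029.00
  Dec: +$1,152.57 → $2,181.57
  Jan: +$1,152.57 − $3,334.14 → $0.00
Lowest trial balance = -$247.14 (Jul)
Initial deposit = cushion − low point = $2,305.14 − (-$247.14) = $2,552.28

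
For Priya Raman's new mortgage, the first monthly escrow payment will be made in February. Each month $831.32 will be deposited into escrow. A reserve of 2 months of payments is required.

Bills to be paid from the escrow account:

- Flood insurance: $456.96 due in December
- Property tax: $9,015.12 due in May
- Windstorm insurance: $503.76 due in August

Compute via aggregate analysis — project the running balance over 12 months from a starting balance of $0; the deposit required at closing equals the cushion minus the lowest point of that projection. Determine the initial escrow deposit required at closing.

$7,352.48

Cushion = 2 × $831.32 = $1,662.64
Trial balance (start $0, +$831.32 each month, − disbursements):
  Feb: +$831.32 → $831.32
  Mar: +$831.32 → $1,662.64
  Apr: +$831.32 → $2,493.96
  May: +$831.32 − $9,015.12 → -$5,689.84
  Jun: +$831.32 → -$4,858.52
  Jul: +$831.32 → -$4,027.20
  Aug: +$831.32 − $503.76 → -$3,699.64
  Sep: +$831.32 → -$2,868.32
  Oct: +$831.32 → -$2,037.00
  Nov: +$831.32 → -$1,205.68
  Dec: +$831.32 − $456.96 → -$831.32
  Jan: +$831.32 → $0.00
Lowest trial balance = -$5,689.84 (May)
Initial deposit = cushion − low point = $1,662.64 − (-$5,689.84) = $7,352.48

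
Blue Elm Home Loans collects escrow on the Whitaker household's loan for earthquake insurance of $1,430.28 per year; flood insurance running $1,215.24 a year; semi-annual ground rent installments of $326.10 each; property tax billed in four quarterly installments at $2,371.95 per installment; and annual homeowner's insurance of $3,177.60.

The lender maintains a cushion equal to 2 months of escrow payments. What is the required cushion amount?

$2,660.52

Earthquake insurance — $1,430.28
Flood insurance — $1,215.24
Ground rent — $326.10 × 2 = $652.20
Property tax — $2,371.95 × 4 = $9,487.80
Homeowner's insurance — $3,177.60
Total per year = $15,963.12
Monthly = $15,963.12 / 12 = $1,330.26
Required cushion = 2 × $1,330.26 = $2,660.52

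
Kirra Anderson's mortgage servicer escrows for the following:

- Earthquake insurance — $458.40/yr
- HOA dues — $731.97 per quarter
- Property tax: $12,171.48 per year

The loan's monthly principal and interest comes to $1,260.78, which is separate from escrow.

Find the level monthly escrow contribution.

$1,296.48

Earthquake insurance: $458.40 per year
HOA dues: $731.97 × 4 = $2,927.88 per year
Property tax: $12,171.48 per year
Total per year = $458.40 + $2,927.88 + $12,171.48 = $15,557.76
Monthly = $15,557.76 / 12 = $1,296.48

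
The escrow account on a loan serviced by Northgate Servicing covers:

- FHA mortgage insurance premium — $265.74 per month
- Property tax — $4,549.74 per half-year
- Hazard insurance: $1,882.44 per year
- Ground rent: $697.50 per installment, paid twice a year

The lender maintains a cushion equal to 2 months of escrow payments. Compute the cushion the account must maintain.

$2,594.30

FHA mortgage insurance premium — $265.74 × 12 = $3,188.88/yr
Property tax — $4,549.74 × 2 = $9,099.48/yr
Hazard insurance — $1,882.44/yr
Ground rent — $697.50 × 2 = $1,395.00/yr
Yearly total = $15,565.80
Per month = $15,565.80 / 12 = $1,297.15
Cushion = 2 × $1,297.15 = $2,594.30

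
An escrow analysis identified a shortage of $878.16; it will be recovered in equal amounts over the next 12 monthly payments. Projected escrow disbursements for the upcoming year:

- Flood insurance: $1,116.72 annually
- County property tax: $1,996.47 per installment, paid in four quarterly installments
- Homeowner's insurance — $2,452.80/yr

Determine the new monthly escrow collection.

$1,036.13

Flood insurance: $1,116.72
County property tax: $1,996.47 × 4 = $7,985.88
Homeowner's insurance: $2,452.80
Yearly total = $11,555.40
Monthly = $11,555.40 / 12 = $962.95
Shortage per month = $878.16 / 12 = $73.18
Adjusted monthly = $962.95 + $73.18 = $1,036.13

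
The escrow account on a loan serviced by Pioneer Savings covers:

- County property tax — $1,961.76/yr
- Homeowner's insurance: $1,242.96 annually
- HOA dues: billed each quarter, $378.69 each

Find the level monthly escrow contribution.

$393.29

County property tax = $1,961.76/yr
Homeowner's insurance = $1,242.96/yr
HOA dues = $378.69 × 4 = $1,514.76/yr
Combined annual = $4,719.48
Per month = $4,719.48 / 12 = $393.29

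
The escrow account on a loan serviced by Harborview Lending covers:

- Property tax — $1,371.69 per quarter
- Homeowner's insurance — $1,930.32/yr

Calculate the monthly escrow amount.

$618.09

Property tax — $1,371.69 × 4 = $5,486.76 annually
Homeowner's insurance — $1,930.32 annually
Annual escrow total = $7,417.08
Monthly escrow = $7,417.08 ÷ 12 = $618.09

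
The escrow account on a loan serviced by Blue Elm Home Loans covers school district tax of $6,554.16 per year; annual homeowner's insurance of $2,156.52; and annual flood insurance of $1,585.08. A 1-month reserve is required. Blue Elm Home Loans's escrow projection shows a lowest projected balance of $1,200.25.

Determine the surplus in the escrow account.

School district tax: $6,554.16
Homeowner's insurance: $2,156.52
Flood insurance: $1,585.08
Total per year = $6,554.16 + $2,156.52 + $1,585.08 = $10,295.76
Base monthly escrow = $10,295.76 ÷ 12 = $857.98
Required cushion = 1 × $857.98 = $857.98
Surplus = $1,200.25 − $857.98 = $342.27

$342.27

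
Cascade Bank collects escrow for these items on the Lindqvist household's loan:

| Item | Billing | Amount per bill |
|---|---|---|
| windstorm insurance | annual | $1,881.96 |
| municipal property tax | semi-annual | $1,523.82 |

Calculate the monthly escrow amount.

Windstorm insurance: $1,881.96 per year
Municipal property tax: $1,523.82 × 2 = $3,047.64 per year
Total annual escrow = $1,881.96 + $3,047.64 = $4,929.60
Per month = $4,929.60 ÷ 12 = $410.80

$410.80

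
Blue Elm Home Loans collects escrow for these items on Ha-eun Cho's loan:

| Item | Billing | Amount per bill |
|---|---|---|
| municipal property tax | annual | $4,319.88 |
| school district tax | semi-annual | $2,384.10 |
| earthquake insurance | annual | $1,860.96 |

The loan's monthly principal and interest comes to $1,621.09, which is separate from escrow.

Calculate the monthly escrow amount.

Municipal property tax — $4,319.88
School district tax — $2,384.10 × 2 = $4,768.20
Earthquake insurance — $1,860.96
Annual escrow total = $4,319.88 + $4,768.20 + $1,860.96 = $10,949.04
Monthly = $10,949.04 / 12 = $912.42

$912.42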